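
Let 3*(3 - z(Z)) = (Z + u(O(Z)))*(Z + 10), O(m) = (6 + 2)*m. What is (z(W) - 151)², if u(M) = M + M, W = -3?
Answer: 841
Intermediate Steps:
O(m) = 8*m
u(M) = 2*M
z(Z) = 3 - 17*Z*(10 + Z)/3 (z(Z) = 3 - (Z + 2*(8*Z))*(Z + 10)/3 = 3 - (Z + 16*Z)*(10 + Z)/3 = 3 - 17*Z*(10 + Z)/3)
(z(W) - 151)² = ((3 - 170/3*(-3) - 17/3*(-3)²) - 151)² = ((3 + 170 - 17/3*9) - 151)² = ((3 + 170 - 51) - 151)² = (122 - 151)² = (-29)² = 841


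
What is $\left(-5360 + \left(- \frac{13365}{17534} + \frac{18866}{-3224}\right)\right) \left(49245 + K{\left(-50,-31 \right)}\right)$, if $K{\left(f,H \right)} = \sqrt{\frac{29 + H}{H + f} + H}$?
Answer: $- \frac{339536023064595}{1284764} - \frac{2298277477 i \sqrt{2509}}{3854292} \approx -2.6428 \cdot 10^{8} - 29868.0 i$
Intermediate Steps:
$K{\left(f,H \right)} = \sqrt{H + \frac{29 + H}{H + f}}$ ($K{\left(f,H \right)} = \sqrt{\frac{29 + H}{H + f} + H} = \sqrt{H + \frac{29 + H}{H + f}}$)
$\left(-5360 + \left(- \frac{13365}{17534} + \frac{18866}{-3224}\right)\right) \left(49245 + K{\left(-50,-31 \right)}\right) = \left(-5360 + \left(- \frac{13365}{17534} + \frac{18866}{-3224}\right)\right) \left(49245 + \sqrt{\frac{29 - 31 - 31 \left(-31 - 50\right)}{-31 - 50}}\right) = \left(-5360 + \left(\left(-13365\right) \frac{1}{17534} + 18866 \left(- \frac{1}{3224}\right)\right)\right) \left(49245 + \sqrt{\frac{29 - 31 - -2511}{-81}}\right) = \left(-5360 - \frac{8497391}{1284764}\right) \left(49245 + \sqrt{- \frac{29 - 31 + 2511}{81}}\right) = \left(-5360 - \frac{8497391}{1284764}\right) \left(49245 + \sqrt{\left(- \frac{1}{81}\right) 2509}\right) = - \frac{6894832431 \left(49245 + \sqrt{- \frac{2509}{81}}\right)}{1284764} = - \frac{6894832431 \left(49245 + \frac{i \sqrt{2509}}{9}\right)}{1284764} = - \frac{339536023064595}{1284764} - \frac{2298277477 i \sqrt{2509}}{3854292}$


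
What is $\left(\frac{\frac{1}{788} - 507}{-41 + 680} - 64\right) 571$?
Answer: $- \frac{18629196473}{503532} \approx -36997.0$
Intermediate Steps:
$\left(\frac{\frac{1}{788} - 507}{-41 + 680} - 64\right) 571 = \left(\frac{\frac{1}{788} - 507}{639} - 64\right) 571 = \left(\left(- \frac{399515}{788}\right) \frac{1}{639} - 64\right) 571 = \left(- \frac{399515}{503532} - 64\right) 571 = \left(- \frac{32625563}{503532}\right) 571 = - \frac{18629196473}{503532}$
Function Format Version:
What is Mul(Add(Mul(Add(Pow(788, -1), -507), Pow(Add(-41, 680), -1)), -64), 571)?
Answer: Rational(-18629196473, 503532) ≈ -36997.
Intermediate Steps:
Mul(Add(Mul(Add(Pow(788, -1), -507), Pow(Add(-41, 680), -1)), -64), 571) = Mul(Add(Mul(Add(Rational(1, 788), -507), Pow(639, -1)), -64), 571) = Mul(Add(Mul(Rational(-399515, 788), Rational(1, 639)), -64), 571) = Mul(Add(Rational(-399515, 503532), -64), 571) = Mul(Rational(-32625563, 503532), 571) = Rational(-18629196473, 503532)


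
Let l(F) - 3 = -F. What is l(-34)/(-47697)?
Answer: -37/47697 ≈ -0.00077573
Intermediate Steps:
l(F) = 3 - F
l(-34)/(-47697) = (3 - 1*(-34))/(-47697) = (3 + 34)*(-1/47697) = 37*(-1/47697) = -37/47697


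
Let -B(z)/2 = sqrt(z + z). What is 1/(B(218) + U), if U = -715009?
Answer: -715009/511237868337 + 4*sqrt(109)/511237868337 ≈ -1.3985e-6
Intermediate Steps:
B(z) = -2*sqrt(2)*sqrt(z) (B(z) = -2*sqrt(z + z) = -2*sqrt(2)*sqrt(z))
1/(B(218) + U) = 1/(-2*sqrt(2)*sqrt(218) - 715009) = 1/(-4*sqrt(109) - 715009) = 1/(-715009 - 4*sqrt(109))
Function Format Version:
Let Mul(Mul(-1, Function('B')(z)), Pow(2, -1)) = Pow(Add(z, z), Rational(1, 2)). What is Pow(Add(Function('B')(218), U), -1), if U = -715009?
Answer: Add(Rational(-715009, 511237868337), Mul(Rational(4, 511237868337), Pow(109, Rational(1, 2)))) ≈ -1.3985e-6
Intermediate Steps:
Function('B')(z) = Mul(-2, Pow(2, Rational(1, 2)), Pow(z, Rational(1, 2))) (Function('B')(z) = Mul(-2, Pow(Add(z, z), Rational(1, 2))) = Mul(-2, Pow(Mul(2, z), Rational(1, 2))) = Mul(-2, Mul(Pow(2, Rational(1, 2)), Pow(z, Rational(1, 2)))) = Mul(-2, Pow(2, Rational(1, 2)), Pow(z, Rational(1, 2))))
Pow(Add(Function('B')(218), U), -1) = Pow(Add(Mul(-2, Pow(2, Rational(1, 2)), Pow(218, Rational(1, 2))), -715009), -1) = Pow(Add(Mul(-4, Pow(109, Rational(1, 2))), -715009), -1) = Pow(Add(-715009, Mul(-4, Pow(109, Rational(1, 2)))), -1)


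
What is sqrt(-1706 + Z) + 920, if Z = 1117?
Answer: 920 + I*sqrt(589) ≈ 920.0 + 24.269*I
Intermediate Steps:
sqrt(-1706 + Z) + 920 = sqrt(-1706 + 1117) + 920 = sqrt(-589) + 920 = I*sqrt(589) + 920 = 920 + I*sqrt(589)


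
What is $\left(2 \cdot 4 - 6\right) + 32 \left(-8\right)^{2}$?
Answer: $2050$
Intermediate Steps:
$\left(2 \cdot 4 - 6\right) + 32 \left(-8\right)^{2} = \left(8 - 6\right) + 32 \cdot 64 = 2 + 2048 = 2050$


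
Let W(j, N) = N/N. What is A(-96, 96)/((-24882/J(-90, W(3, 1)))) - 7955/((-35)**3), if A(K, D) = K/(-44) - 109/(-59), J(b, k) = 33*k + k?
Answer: 12464864894/69236342175 ≈ 0.18003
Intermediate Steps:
W(j, N) = 1
J(b, k) = 34*k
A(K, D) = 109/59 - K/44 (A(K, D) = K*(-1/44) - 109*(-1/59) = -K/44 + 109/59 = 109/59 - K/44)
A(-96, 96)/((-24882/J(-90, W(3, 1)))) - 7955/((-35)**3) = (109/59 - 1/44*(-96))/((-24882/(34*1))) - 7955/((-35)**3) = (109/59 + 24/11)/((-24882/34)) - 7955/(-42875) = 2615/(649*((-24882*1/34))) - 7955*(-1/42875) = 2615/(649*(-12441/17)) + 1591/8575 = (2615/649)*(-17/12441) + 1591/8575 = -44455/8074209 + 1591/8575 = 12464864894/69236342175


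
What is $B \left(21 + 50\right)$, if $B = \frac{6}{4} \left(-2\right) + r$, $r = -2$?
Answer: $-355$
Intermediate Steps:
$B = -5$ ($B = \frac{6}{4} \left(-2\right) - 2 = 6 \cdot \frac{1}{4} \left(-2\right) - 2 = \frac{3}{2} \left(-2\right) - 2 = -3 - 2 = -5$)
$B \left(21 + 50\right) = - 5 \left(21 + 50\right) = \left(-5\right) 71 = -355$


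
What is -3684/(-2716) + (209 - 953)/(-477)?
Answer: 314831/107961 ≈ 2.9162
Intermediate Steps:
-3684/(-2716) + (209 - 953)/(-477) = -3684*(-1/2716) - 744*(-1/477) = 921/679 + 248/159 = 314831/107961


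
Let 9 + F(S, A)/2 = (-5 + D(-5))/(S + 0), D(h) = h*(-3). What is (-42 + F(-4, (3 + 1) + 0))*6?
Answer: -390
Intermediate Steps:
D(h) = -3*h
F(S, A) = -18 + 20/S (F(S, A) = -18 + 2*((-5 - 3*(-5))/(S + 0)) = -18 + 2*((-5 + 15)/S) = -18 + 2*(10/S) = -18 + 20/S)
(-42 + F(-4, (3 + 1) + 0))*6 = (-42 + (-18 + 20/(-4)))*6 = (-42 + (-18 + 20*(-1/4)))*6 = (-42 + (-18 - 5))*6 = (-42 - 23)*6 = -65*6 = -390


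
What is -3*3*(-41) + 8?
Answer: 377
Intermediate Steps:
-3*3*(-41) + 8 = -9*(-41) + 8 = 369 + 8 = 377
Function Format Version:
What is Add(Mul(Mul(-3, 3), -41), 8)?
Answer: 377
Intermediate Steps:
Add(Mul(Mul(-3, 3), -41), 8) = Add(Mul(-9, -41), 8) = Add(369, 8) = 377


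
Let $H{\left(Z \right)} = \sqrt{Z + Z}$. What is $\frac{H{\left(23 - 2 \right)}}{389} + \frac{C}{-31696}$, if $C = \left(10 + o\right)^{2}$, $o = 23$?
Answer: $- \frac{1089}{31696} + \frac{\sqrt{42}}{389} \approx -0.017698$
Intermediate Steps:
$H{\left(Z \right)} = \sqrt{2} \sqrt{Z}$ ($H{\left(Z \right)} = \sqrt{2 Z} = \sqrt{2} \sqrt{Z}$)
$C = 1089$ ($C = \left(10 + 23\right)^{2} = 33^{2} = 1089$)
$\frac{H{\left(23 - 2 \right)}}{389} + \frac{C}{-31696} = \frac{\sqrt{2} \sqrt{23 - 2}}{389} + \frac{1089}{-31696} = \sqrt{2} \sqrt{21} \cdot \frac{1}{389} + 1089 \left(- \frac{1}{31696}\right) = \sqrt{42} \cdot \frac{1}{389} - \frac{1089}{31696} = \frac{\sqrt{42}}{389} - \frac{1089}{31696} = - \frac{1089}{31696} + \frac{\sqrt{42}}{389}$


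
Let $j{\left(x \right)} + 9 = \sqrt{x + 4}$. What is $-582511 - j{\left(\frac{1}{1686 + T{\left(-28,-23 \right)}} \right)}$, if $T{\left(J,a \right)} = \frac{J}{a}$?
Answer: $-582502 - \frac{\sqrt{6024515082}}{38806} \approx -5.825 \cdot 10^{5}$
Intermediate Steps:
$j{\left(x \right)} = -9 + \sqrt{4 + x}$ ($j{\left(x \right)} = -9 + \sqrt{x + 4} = -9 + \sqrt{4 + x}$)
$-582511 - j{\left(\frac{1}{1686 + T{\left(-28,-23 \right)}} \right)} = -582511 - \left(-9 + \sqrt{4 + \frac{1}{1686 - \frac{28}{-23}}}\right) = -582511 - \left(-9 + \sqrt{4 + \frac{1}{1686 - - \frac{28}{23}}}\right) = -582511 - \left(-9 + \sqrt{4 + \frac{1}{1686 + \frac{28}{23}}}\right) = -582511 - \left(-9 + \sqrt{4 + \frac{1}{\frac{38806}{23}}}\right) = -582511 - \left(-9 + \sqrt{4 + \frac{23}{38806}}\right) = -582511 - \left(-9 + \sqrt{\frac{155247}{38806}}\right) = -582511 - \left(-9 + \frac{\sqrt{6024515082}}{38806}\right) = -582511 + \left(9 - \frac{\sqrt{6024515082}}{38806}\right) = -582502 - \frac{\sqrt{6024515082}}{38806}$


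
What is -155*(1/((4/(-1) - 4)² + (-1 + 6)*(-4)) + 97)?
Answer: -661695/44 ≈ -15039.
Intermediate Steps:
-155*(1/((4/(-1) - 4)² + (-1 + 6)*(-4)) + 97) = -155*(1/((4*(-1) - 4)² + 5*(-4)) + 97) = -155*(1/((-4 - 4)² - 20) + 97) = -155*(1/((-8)² - 20) + 97) = -155*(1/(64 - 20) + 97) = -155*(1/44 + 97) = -155*4269/44 = -661695/44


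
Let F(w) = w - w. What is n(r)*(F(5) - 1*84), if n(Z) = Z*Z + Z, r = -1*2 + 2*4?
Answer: -3528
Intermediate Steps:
F(w) = 0
r = 6 (r = -2 + 8 = 6)
n(Z) = Z + Z² (n(Z) = Z² + Z = Z + Z²)
n(r)*(F(5) - 1*84) = (6*(1 + 6))*(0 - 1*84) = (6*7)*(0 - 84) = 42*(-84) = -3528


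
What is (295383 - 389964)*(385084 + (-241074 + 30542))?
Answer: -16509302712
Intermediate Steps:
(295383 - 389964)*(385084 + (-241074 + 30542)) = -94581*(385084 - 210532) = -94581*174552 = -16509302712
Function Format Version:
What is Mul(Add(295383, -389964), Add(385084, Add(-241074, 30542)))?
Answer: -16509302712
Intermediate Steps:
Mul(Add(295383, -389964), Add(385084, Add(-241074, 30542))) = Mul(-94581, Add(385084, -210532)) = Mul(-94581, 174552) = -16509302712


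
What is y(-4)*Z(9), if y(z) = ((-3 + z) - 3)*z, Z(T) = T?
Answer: 360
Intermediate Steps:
y(z) = z*(-6 + z) (y(z) = (-6 + z)*z = z*(-6 + z))
y(-4)*Z(9) = -4*(-6 - 4)*9 = -4*(-10)*9 = 40*9 = 360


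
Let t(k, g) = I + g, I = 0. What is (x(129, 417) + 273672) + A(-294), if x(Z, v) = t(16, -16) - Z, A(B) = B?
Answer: 273233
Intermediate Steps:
t(k, g) = g (t(k, g) = 0 + g = g)
x(Z, v) = -16 - Z
(x(129, 417) + 273672) + A(-294) = ((-16 - 1*129) + 273672) - 294 = ((-16 - 129) + 273672) - 294 = (-145 + 273672) - 294 = 273527 - 294 = 273233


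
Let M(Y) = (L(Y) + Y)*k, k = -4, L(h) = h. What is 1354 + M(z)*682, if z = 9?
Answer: -47750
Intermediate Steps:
M(Y) = -8*Y (M(Y) = (Y + Y)*(-4) = (2*Y)*(-4) = -8*Y)
1354 + M(z)*682 = 1354 - 8*9*682 = 1354 - 72*682 = 1354 - 49104 = -47750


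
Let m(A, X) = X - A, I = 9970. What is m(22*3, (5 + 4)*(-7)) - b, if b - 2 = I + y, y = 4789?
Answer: -14890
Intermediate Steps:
b = 14761 (b = 2 + (9970 + 4789) = 2 + 14759 = 14761)
m(22*3, (5 + 4)*(-7)) - b = ((5 + 4)*(-7) - 22*3) - 1*14761 = (9*(-7) - 1*66) - 14761 = (-63 - 66) - 14761 = -129 - 14761 = -14890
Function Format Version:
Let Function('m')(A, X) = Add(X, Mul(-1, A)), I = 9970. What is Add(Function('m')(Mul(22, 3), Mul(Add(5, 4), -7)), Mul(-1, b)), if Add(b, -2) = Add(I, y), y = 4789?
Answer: -14890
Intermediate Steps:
b = 14761 (b = Add(2, Add(9970, 4789)) = Add(2, 14759) = 14761)
Add(Function('m')(Mul(22, 3), Mul(Add(5, 4), -7)), Mul(-1, b)) = Add(Add(Mul(Add(5, 4), -7), Mul(-1, Mul(22, 3))), Mul(-1, 14761)) = Add(Add(Mul(9, -7), Mul(-1, 66)), -14761) = Add(Add(-63, -66), -14761) = Add(-129, -14761) = -14890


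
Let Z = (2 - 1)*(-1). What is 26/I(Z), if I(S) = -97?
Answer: -26/97 ≈ -0.26804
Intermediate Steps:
Z = -1 (Z = 1*(-1) = -1)
26/I(Z) = 26/(-97) = 26*(-1/97) = -26/97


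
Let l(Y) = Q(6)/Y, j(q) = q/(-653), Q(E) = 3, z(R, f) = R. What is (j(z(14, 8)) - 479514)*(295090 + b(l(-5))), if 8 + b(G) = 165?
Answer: -92448524816032/653 ≈ -1.4158e+11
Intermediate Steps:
j(q) = -q/653 (j(q) = q*(-1/653) = -q/653)
l(Y) = 3/Y
b(G) = 157 (b(G) = -8 + 165 = 157)
(j(z(14, 8)) - 479514)*(295090 + b(l(-5))) = (-1/653*14 - 479514)*(295090 + 157) = (-14/653 - 479514)*295247 = -313122656/653*295247 = -92448524816032/653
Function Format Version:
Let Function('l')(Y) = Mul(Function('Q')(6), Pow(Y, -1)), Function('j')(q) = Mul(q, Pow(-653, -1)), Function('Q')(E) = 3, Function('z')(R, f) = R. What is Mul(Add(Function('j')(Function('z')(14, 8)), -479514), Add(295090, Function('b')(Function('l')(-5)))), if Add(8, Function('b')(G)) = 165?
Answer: Rational(-92448524816032, 653) ≈ -1.4158e+11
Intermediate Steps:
Function('j')(q) = Mul(Rational(-1, 653), q) (Function('j')(q) = Mul(q, Rational(-1, 653)) = Mul(Rational(-1, 653), q))
Function('l')(Y) = Mul(3, Pow(Y, -1))
Function('b')(G) = 157 (Function('b')(G) = Add(-8, 165) = 157)
Mul(Add(Function('j')(Function('z')(14, 8)), -479514), Add(295090, Function('b')(Function('l')(-5)))) = Mul(Add(Mul(Rational(-1, 653), 14), -479514), Add(295090, 157)) = Mul(Add(Rational(-14, 653), -479514), 295247) = Mul(Rational(-313122656, 653), 295247) = Rational(-92448524816032, 653)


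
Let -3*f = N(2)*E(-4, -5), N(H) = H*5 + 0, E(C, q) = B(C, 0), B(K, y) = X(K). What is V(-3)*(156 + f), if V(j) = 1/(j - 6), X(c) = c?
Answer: -508/27 ≈ -18.815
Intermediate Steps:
V(j) = 1/(-6 + j)
B(K, y) = K
E(C, q) = C
N(H) = 5*H (N(H) = 5*H + 0 = 5*H)
f = 40/3 (f = -5*2*(-4)/3 = -10*(-4)/3 = -⅓*(-40) = 40/3 ≈ 13.333)
V(-3)*(156 + f) = (156 + 40/3)/(-6 - 3) = (508/3)/(-9) = -⅑*508/3 = -508/27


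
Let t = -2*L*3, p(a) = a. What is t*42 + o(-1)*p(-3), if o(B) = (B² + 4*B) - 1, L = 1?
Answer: -240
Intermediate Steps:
o(B) = -1 + B² + 4*B
t = -6 (t = -2*1*3 = -2*3 = -6)
t*42 + o(-1)*p(-3) = -6*42 + (-1 + (-1)² + 4*(-1))*(-3) = -252 + (-1 + 1 - 4)*(-3) = -252 - 4*(-3) = -252 + 12 = -240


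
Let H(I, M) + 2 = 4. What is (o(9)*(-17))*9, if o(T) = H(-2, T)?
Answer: -306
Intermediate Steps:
H(I, M) = 2 (H(I, M) = -2 + 4 = 2)
o(T) = 2
(o(9)*(-17))*9 = (2*(-17))*9 = -34*9 = -306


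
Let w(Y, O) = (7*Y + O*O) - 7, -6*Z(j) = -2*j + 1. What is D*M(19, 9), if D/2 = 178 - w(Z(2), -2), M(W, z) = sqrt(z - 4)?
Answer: 355*sqrt(5) ≈ 793.80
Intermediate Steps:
Z(j) = -1/6 + j/3 (Z(j) = -(-2*j + 1)/6 = -(1 - 2*j)/6 = -1/6 + j/3)
M(W, z) = sqrt(-4 + z)
w(Y, O) = -7 + O**2 + 7*Y (w(Y, O) = (7*Y + O**2) - 7 = (O**2 + 7*Y) - 7 = -7 + O**2 + 7*Y)
D = 355 (D = 2*(178 - (-7 + (-2)**2 + 7*(-1/6 + (1/3)*2))) = 2*(178 - (-7 + 4 + 7*(-1/6 + 2/3))) = 2*(178 - (-7 + 4 + 7*(1/2))) = 2*(178 - (-7 + 4 + 7/2)) = 2*(178 - 1*1/2) = 2*(178 - 1/2) = 2*(355/2) = 355)
D*M(19, 9) = 355*sqrt(-4 + 9) = 355*sqrt(5)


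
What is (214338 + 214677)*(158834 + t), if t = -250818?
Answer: -39462515760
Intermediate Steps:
(214338 + 214677)*(158834 + t) = (214338 + 214677)*(158834 - 250818) = 429015*(-91984) = -39462515760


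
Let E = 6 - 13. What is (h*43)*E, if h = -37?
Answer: 11137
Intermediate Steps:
E = -7
(h*43)*E = -37*43*(-7) = -1591*(-7) = 11137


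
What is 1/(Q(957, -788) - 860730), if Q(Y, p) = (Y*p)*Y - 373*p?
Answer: -1/722255818 ≈ -1.3846e-9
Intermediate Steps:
Q(Y, p) = -373*p + p*Y**2 (Q(Y, p) = p*Y**2 - 373*p = -373*p + p*Y**2)
1/(Q(957, -788) - 860730) = 1/(-788*(-373 + 957**2) - 860730) = 1/(-788*(-373 + 915849) - 860730) = 1/(-788*915476 - 860730) = 1/(-721395088 - 860730) = 1/(-722255818) = -1/722255818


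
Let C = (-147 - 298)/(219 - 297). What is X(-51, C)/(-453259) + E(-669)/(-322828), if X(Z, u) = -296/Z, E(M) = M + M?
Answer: 15416965277/3731279759526 ≈ 0.0041318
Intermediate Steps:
C = 445/78 (C = -445/(-78) = -445*(-1/78) = 445/78 ≈ 5.7051)
E(M) = 2*M
X(-51, C)/(-453259) + E(-669)/(-322828) = -296/(-51)/(-453259) + (2*(-669))/(-322828) = -296*(-1/51)*(-1/453259) - 1338*(-1/322828) = (296/51)*(-1/453259) + 669/161414 = -296/23116209 + 669/161414 = 15416965277/3731279759526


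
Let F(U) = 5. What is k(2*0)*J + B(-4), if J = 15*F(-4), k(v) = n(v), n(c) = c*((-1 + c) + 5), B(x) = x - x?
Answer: 0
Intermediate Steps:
B(x) = 0
n(c) = c*(4 + c)
k(v) = v*(4 + v)
J = 75 (J = 15*5 = 75)
k(2*0)*J + B(-4) = ((2*0)*(4 + 2*0))*75 + 0 = (0*(4 + 0))*75 + 0 = (0*4)*75 + 0 = 0*75 + 0 = 0 + 0 = 0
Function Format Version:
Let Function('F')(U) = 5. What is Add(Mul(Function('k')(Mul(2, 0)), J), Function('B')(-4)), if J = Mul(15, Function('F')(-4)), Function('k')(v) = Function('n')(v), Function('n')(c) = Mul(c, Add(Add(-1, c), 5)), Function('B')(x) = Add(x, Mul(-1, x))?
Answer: 0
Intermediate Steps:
Function('B')(x) = 0
Function('n')(c) = Mul(c, Add(4, c))
Function('k')(v) = Mul(v, Add(4, v))
J = 75 (J = Mul(15, 5) = 75)
Add(Mul(Function('k')(Mul(2, 0)), J), Function('B')(-4)) = Add(Mul(Mul(Mul(2, 0), Add(4, Mul(2, 0))), 75), 0) = Add(Mul(Mul(0, Add(4, 0)), 75), 0) = Add(Mul(Mul(0, 4), 75), 0) = Add(Mul(0, 75), 0) = Add(0, 0) = 0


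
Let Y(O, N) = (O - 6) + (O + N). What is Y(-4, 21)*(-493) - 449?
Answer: -3900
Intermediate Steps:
Y(O, N) = -6 + N + 2*O (Y(O, N) = (-6 + O) + (N + O) = -6 + N + 2*O)
Y(-4, 21)*(-493) - 449 = (-6 + 21 + 2*(-4))*(-493) - 449 = (-6 + 21 - 8)*(-493) - 449 = 7*(-493) - 449 = -3451 - 449 = -3900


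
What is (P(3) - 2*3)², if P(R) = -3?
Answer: 81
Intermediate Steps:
(P(3) - 2*3)² = (-3 - 2*3)² = (-3 - 6)² = (-9)² = 81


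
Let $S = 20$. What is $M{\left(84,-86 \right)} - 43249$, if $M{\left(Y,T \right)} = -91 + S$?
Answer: $-43320$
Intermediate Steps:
$M{\left(Y,T \right)} = -71$ ($M{\left(Y,T \right)} = -91 + 20 = -71$)
$M{\left(84,-86 \right)} - 43249 = -71 - 43249 = -43320$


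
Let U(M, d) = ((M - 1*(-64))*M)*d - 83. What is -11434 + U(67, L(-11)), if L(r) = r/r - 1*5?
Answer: -46625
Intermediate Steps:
L(r) = -4 (L(r) = 1 - 5 = -4)
U(M, d) = -83 + M*d*(64 + M) (U(M, d) = ((M + 64)*M)*d - 83 = ((64 + M)*M)*d - 83 = (M*(64 + M))*d - 83 = M*d*(64 + M) - 83 = -83 + M*d*(64 + M))
-11434 + U(67, L(-11)) = -11434 + (-83 - 4*67² + 64*67*(-4)) = -11434 + (-83 - 4*4489 - 17152) = -11434 + (-83 - 17956 - 17152) = -11434 - 35191 = -46625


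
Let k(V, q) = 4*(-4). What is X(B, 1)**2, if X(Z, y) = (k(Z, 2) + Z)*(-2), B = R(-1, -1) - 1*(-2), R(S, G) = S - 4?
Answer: 1444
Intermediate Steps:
k(V, q) = -16
R(S, G) = -4 + S
B = -3 (B = (-4 - 1) - 1*(-2) = -5 + 2 = -3)
X(Z, y) = 32 - 2*Z (X(Z, y) = (-16 + Z)*(-2) = 32 - 2*Z)
X(B, 1)**2 = (32 - 2*(-3))**2 = (32 + 6)**2 = 38**2 = 1444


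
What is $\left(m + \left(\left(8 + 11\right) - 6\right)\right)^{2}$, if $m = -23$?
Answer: $100$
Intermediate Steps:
$\left(m + \left(\left(8 + 11\right) - 6\right)\right)^{2} = \left(-23 + \left(\left(8 + 11\right) - 6\right)\right)^{2} = \left(-23 + \left(19 - 6\right)\right)^{2} = \left(-23 + 13\right)^{2} = \left(-10\right)^{2} = 100$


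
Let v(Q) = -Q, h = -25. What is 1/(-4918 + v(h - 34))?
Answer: -1/4859 ≈ -0.00020580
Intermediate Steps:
1/(-4918 + v(h - 34)) = 1/(-4918 - (-25 - 34)) = 1/(-4918 - 1*(-59)) = 1/(-4918 + 59) = 1/(-4859) = -1/4859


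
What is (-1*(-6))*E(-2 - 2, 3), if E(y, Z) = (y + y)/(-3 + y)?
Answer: 48/7 ≈ 6.8571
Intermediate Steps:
E(y, Z) = 2*y/(-3 + y) (E(y, Z) = (2*y)/(-3 + y) = 2*y/(-3 + y))
(-1*(-6))*E(-2 - 2, 3) = (-1*(-6))*(2*(-2 - 2)/(-3 + (-2 - 2))) = 6*(2*(-4)/(-3 - 4)) = 6*(2*(-4)/(-7)) = 6*(2*(-4)*(-⅐)) = 6*(8/7) = 48/7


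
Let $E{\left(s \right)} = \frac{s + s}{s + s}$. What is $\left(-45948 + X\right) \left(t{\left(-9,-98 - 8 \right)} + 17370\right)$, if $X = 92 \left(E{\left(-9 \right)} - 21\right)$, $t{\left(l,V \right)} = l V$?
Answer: $-875667312$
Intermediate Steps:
$E{\left(s \right)} = 1$ ($E{\left(s \right)} = \frac{2 s}{2 s} = 2 s \frac{1}{2 s} = 1$)
$t{\left(l,V \right)} = V l$
$X = -1840$ ($X = 92 \left(1 - 21\right) = 92 \left(-20\right) = -1840$)
$\left(-45948 + X\right) \left(t{\left(-9,-98 - 8 \right)} + 17370\right) = \left(-45948 - 1840\right) \left(\left(-98 - 8\right) \left(-9\right) + 17370\right) = - 47788 \left(\left(-106\right) \left(-9\right) + 17370\right) = - 47788 \left(954 + 17370\right) = \left(-47788\right) 18324 = -875667312$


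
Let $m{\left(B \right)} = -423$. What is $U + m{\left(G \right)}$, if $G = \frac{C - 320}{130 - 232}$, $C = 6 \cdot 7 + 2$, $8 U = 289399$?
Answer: $\frac{286015}{8} \approx 35752.0$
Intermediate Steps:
$U = \frac{289399}{8}$ ($U = \frac{1}{8} \cdot 289399 = \frac{289399}{8} \approx 36175.0$)
$C = 44$ ($C = 42 + 2 = 44$)
$G = \frac{46}{17}$ ($G = \frac{44 - 320}{130 - 232} = - \frac{276}{-102} = \left(-276\right) \left(- \frac{1}{102}\right) = \frac{46}{17} \approx 2.7059$)
$U + m{\left(G \right)} = \frac{289399}{8} - 423 = \frac{286015}{8}$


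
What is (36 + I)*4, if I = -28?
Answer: 32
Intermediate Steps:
(36 + I)*4 = (36 - 28)*4 = 8*4 = 32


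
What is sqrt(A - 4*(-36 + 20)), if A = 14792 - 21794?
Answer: I*sqrt(6938) ≈ 83.295*I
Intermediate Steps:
A = -7002
sqrt(A - 4*(-36 + 20)) = sqrt(-7002 - 4*(-36 + 20)) = sqrt(-7002 - 4*(-16)) = sqrt(-7002 + 64) = sqrt(-6938) = I*sqrt(6938)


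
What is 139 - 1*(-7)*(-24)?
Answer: -29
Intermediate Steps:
139 - 1*(-7)*(-24) = 139 + 7*(-24) = 139 - 168 = -29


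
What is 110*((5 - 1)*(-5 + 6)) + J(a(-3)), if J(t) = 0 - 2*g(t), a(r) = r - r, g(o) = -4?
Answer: 448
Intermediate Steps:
a(r) = 0
J(t) = 8 (J(t) = 0 - 2*(-4) = 0 + 8 = 8)
110*((5 - 1)*(-5 + 6)) + J(a(-3)) = 110*((5 - 1)*(-5 + 6)) + 8 = 110*(4*1) + 8 = 110*4 + 8 = 440 + 8 = 448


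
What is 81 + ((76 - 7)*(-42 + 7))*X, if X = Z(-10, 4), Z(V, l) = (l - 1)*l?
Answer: -28899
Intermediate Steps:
Z(V, l) = l*(-1 + l) (Z(V, l) = (-1 + l)*l = l*(-1 + l))
X = 12 (X = 4*(-1 + 4) = 4*3 = 12)
81 + ((76 - 7)*(-42 + 7))*X = 81 + ((76 - 7)*(-42 + 7))*12 = 81 + (69*(-35))*12 = 81 - 2415*12 = 81 - 28980 = -28899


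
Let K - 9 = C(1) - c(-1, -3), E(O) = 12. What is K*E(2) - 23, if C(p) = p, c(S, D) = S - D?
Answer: 73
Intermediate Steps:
K = 8 (K = 9 + (1 - (-1 - 1*(-3))) = 9 + (1 - (-1 + 3)) = 9 + (1 - 1*2) = 9 + (1 - 2) = 9 - 1 = 8)
K*E(2) - 23 = 8*12 - 23 = 96 - 23 = 73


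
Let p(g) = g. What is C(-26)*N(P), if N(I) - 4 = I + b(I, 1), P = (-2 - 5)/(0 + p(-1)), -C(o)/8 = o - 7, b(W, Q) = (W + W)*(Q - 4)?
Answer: -8184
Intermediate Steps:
b(W, Q) = 2*W*(-4 + Q) (b(W, Q) = (2*W)*(-4 + Q) = 2*W*(-4 + Q))
C(o) = 56 - 8*o (C(o) = -8*(o - 7) = -8*(-7 + o) = 56 - 8*o)
P = 7 (P = (-2 - 5)/(0 - 1) = -7/(-1) = -7*(-1) = 7)
N(I) = 4 - 5*I (N(I) = 4 + (I + 2*I*(-4 + 1)) = 4 + (I + 2*I*(-3)) = 4 + (I - 6*I) = 4 - 5*I)
C(-26)*N(P) = (56 - 8*(-26))*(4 - 5*7) = (56 + 208)*(4 - 35) = 264*(-31) = -8184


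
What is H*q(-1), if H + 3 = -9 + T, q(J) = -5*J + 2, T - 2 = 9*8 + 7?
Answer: 483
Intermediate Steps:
T = 81 (T = 2 + (9*8 + 7) = 2 + (72 + 7) = 2 + 79 = 81)
q(J) = 2 - 5*J
H = 69 (H = -3 + (-9 + 81) = -3 + 72 = 69)
H*q(-1) = 69*(2 - 5*(-1)) = 69*(2 + 5) = 69*7 = 483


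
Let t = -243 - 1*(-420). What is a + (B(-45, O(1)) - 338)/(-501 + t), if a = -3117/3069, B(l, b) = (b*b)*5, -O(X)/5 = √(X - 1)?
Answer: 1523/55242 ≈ 0.027570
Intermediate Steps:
O(X) = -5*√(-1 + X) (O(X) = -5*√(X - 1) = -5*√(-1 + X))
B(l, b) = 5*b² (B(l, b) = b²*5 = 5*b²)
t = 177 (t = -243 + 420 = 177)
a = -1039/1023 (a = -3117*1/3069 = -1039/1023 ≈ -1.0156)
a + (B(-45, O(1)) - 338)/(-501 + t) = -1039/1023 + (5*(-5*√(-1 + 1))² - 338)/(-501 + 177) = -1039/1023 + (5*(-5*√0)² - 338)/(-324) = -1039/1023 + (5*(-5*0)² - 338)*(-1/324) = -1039/1023 + (5*0² - 338)*(-1/324) = -1039/1023 + (5*0 - 338)*(-1/324) = -1039/1023 + (0 - 338)*(-1/324) = -1039/1023 - 338*(-1/324) = -1039/1023 + 169/162 = 1523/55242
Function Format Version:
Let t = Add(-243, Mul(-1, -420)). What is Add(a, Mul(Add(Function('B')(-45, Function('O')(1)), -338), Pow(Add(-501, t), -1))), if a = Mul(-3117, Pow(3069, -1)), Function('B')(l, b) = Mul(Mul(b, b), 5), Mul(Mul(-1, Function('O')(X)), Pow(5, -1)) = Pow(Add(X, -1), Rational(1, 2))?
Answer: Rational(1523, 55242) ≈ 0.027570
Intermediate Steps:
Function('O')(X) = Mul(-5, Pow(Add(-1, X), Rational(1, 2))) (Function('O')(X) = Mul(-5, Pow(Add(X, -1), Rational(1, 2))) = Mul(-5, Pow(Add(-1, X), Rational(1, 2))))
Function('B')(l, b) = Mul(5, Pow(b, 2)) (Function('B')(l, b) = Mul(Pow(b, 2), 5) = Mul(5, Pow(b, 2)))
t = 177 (t = Add(-243, 420) = 177)
a = Rational(-1039, 1023) (a = Mul(-3117, Rational(1, 3069)) = Rational(-1039, 1023) ≈ -1.0156)
Add(a, Mul(Add(Function('B')(-45, Function('O')(1)), -338), Pow(Add(-501, t), -1))) = Add(Rational(-1039, 1023), Mul(Add(Mul(5, Pow(Mul(-5, Pow(Add(-1, 1), Rational(1, 2))), 2)), -338), Pow(Add(-501, 177), -1))) = Add(Rational(-1039, 1023), Mul(Add(Mul(5, Pow(Mul(-5, Pow(0, Rational(1, 2))), 2)), -338), Pow(-324, -1))) = Add(Rational(-1039, 1023), Mul(Add(Mul(5, Pow(Mul(-5, 0), 2)), -338), Rational(-1, 324))) = Add(Rational(-1039, 1023), Mul(Add(Mul(5, Pow(0, 2)), -338), Rational(-1, 324))) = Add(Rational(-1039, 1023), Mul(Add(Mul(5, 0), -338), Rational(-1, 324))) = Add(Rational(-1039, 1023), Mul(Add(0, -338), Rational(-1, 324))) = Add(Rational(-1039, 1023), Mul(-338, Rational(-1, 324))) = Add(Rational(-1039, 1023), Rational(169, 162)) = Rational(1523, 55242)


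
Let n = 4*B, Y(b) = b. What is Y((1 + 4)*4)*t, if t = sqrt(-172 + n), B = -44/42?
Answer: 200*I*sqrt(777)/21 ≈ 265.47*I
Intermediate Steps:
B = -22/21 (B = -44*1/42 = -22/21 ≈ -1.0476)
n = -88/21 (n = 4*(-22/21) = -88/21 ≈ -4.1905)
t = 10*I*sqrt(777)/21 (t = sqrt(-172 - 88/21) = sqrt(-3700/21) = 10*I*sqrt(777)/21 ≈ 13.274*I)
Y((1 + 4)*4)*t = ((1 + 4)*4)*(10*I*sqrt(777)/21) = (5*4)*(10*I*sqrt(777)/21) = 20*(10*I*sqrt(777)/21) = 200*I*sqrt(777)/21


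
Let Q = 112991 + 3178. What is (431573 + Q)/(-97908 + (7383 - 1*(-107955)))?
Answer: 273871/8715 ≈ 31.425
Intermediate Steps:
Q = 116169
(431573 + Q)/(-97908 + (7383 - 1*(-107955))) = (431573 + 116169)/(-97908 + (7383 - 1*(-107955))) = 547742/(-97908 + (7383 + 107955)) = 547742/(-97908 + 115338) = 547742/17430 = 547742*(1/17430) = 273871/8715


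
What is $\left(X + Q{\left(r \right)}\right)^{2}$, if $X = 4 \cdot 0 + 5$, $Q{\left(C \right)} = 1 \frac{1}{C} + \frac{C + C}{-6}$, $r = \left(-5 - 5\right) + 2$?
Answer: $\frac{32761}{576} \approx 56.877$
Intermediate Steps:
$r = -8$ ($r = -10 + 2 = -8$)
$Q{\left(C \right)} = \frac{1}{C} - \frac{C}{3}$ ($Q{\left(C \right)} = \frac{1}{C} + 2 C \left(- \frac{1}{6}\right) = \frac{1}{C} - \frac{C}{3}$)
$X = 5$ ($X = 0 + 5 = 5$)
$\left(X + Q{\left(r \right)}\right)^{2} = \left(5 + \left(\frac{1}{-8} - - \frac{8}{3}\right)\right)^{2} = \left(5 + \left(- \frac{1}{8} + \frac{8}{3}\right)\right)^{2} = \left(5 + \frac{61}{24}\right)^{2} = \left(\frac{181}{24}\right)^{2} = \frac{32761}{576}$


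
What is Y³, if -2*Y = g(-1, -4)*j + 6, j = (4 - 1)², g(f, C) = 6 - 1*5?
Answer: -3375/8 ≈ -421.88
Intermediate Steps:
g(f, C) = 1 (g(f, C) = 6 - 5 = 1)
j = 9 (j = 3² = 9)
Y = -15/2 (Y = -(1*9 + 6)/2 = -(9 + 6)/2 = -½*15 = -15/2 ≈ -7.5000)
Y³ = (-15/2)³ = -3375/8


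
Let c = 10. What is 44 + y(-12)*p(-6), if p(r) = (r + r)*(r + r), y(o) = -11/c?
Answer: -572/5 ≈ -114.40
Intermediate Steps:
y(o) = -11/10
p(r) = 4*r² (p(r) = (2*r)*(2*r) = 4*r²)
44 + y(-12)*p(-6) = 44 - 22*(-6)²/5 = 44 - 22*36/5 = 44 - 11/10*144 = 44 - 792/5 = -572/5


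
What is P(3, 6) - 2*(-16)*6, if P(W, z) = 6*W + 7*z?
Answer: 252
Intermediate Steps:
P(3, 6) - 2*(-16)*6 = (6*3 + 7*6) - 2*(-16)*6 = (18 + 42) + 32*6 = 60 + 192 = 252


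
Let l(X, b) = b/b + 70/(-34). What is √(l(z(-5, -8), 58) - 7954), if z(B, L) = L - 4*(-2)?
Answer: 2*I*√574753/17 ≈ 89.191*I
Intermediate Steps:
z(B, L) = 8 + L (z(B, L) = L + 8 = 8 + L)
l(X, b) = -18/17 (l(X, b) = 1 + 70*(-1/34) = 1 - 35/17 = -18/17)
√(l(z(-5, -8), 58) - 7954) = √(-18/17 - 7954) = √(-135236/17) = 2*I*√574753/17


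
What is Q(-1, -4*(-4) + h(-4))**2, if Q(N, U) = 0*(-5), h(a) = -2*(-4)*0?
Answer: 0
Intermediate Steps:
h(a) = 0 (h(a) = 8*0 = 0)
Q(N, U) = 0
Q(-1, -4*(-4) + h(-4))**2 = 0**2 = 0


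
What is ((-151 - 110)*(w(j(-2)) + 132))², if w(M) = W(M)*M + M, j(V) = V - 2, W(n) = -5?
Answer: 1492122384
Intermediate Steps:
j(V) = -2 + V
w(M) = -4*M (w(M) = -5*M + M = -4*M)
((-151 - 110)*(w(j(-2)) + 132))² = ((-151 - 110)*(-4*(-2 - 2) + 132))² = (-261*(-4*(-4) + 132))² = (-261*(16 + 132))² = (-261*148)² = (-38628)² = 1492122384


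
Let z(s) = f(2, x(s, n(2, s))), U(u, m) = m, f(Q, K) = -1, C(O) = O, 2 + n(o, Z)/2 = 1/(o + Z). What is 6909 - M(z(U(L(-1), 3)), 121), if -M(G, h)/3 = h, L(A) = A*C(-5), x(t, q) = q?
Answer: 7272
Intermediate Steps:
n(o, Z) = -4 + 2/(Z + o) (n(o, Z) = -4 + 2/(o + Z) = -4 + 2/(Z + o))
L(A) = -5*A (L(A) = A*(-5) = -5*A)
z(s) = -1
M(G, h) = -3*h
6909 - M(z(U(L(-1), 3)), 121) = 6909 - (-3)*121 = 6909 - 1*(-363) = 6909 + 363 = 7272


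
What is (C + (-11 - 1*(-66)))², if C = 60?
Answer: 13225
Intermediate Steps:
(C + (-11 - 1*(-66)))² = (60 + (-11 - 1*(-66)))² = (60 + (-11 + 66))² = (60 + 55)² = 115² = 13225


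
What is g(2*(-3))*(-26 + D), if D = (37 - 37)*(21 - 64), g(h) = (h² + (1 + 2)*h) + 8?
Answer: -676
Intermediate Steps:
g(h) = 8 + h² + 3*h (g(h) = (h² + 3*h) + 8 = 8 + h² + 3*h)
D = 0 (D = 0*(-43) = 0)
g(2*(-3))*(-26 + D) = (8 + (2*(-3))² + 3*(2*(-3)))*(-26 + 0) = (8 + (-6)² + 3*(-6))*(-26) = (8 + 36 - 18)*(-26) = 26*(-26) = -676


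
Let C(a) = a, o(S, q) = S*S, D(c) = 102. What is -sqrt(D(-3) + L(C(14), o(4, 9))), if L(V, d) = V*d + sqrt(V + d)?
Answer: -sqrt(326 + sqrt(30)) ≈ -18.207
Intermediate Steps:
o(S, q) = S**2
L(V, d) = sqrt(V + d) + V*d
-sqrt(D(-3) + L(C(14), o(4, 9))) = -sqrt(102 + (sqrt(14 + 4**2) + 14*4**2)) = -sqrt(102 + (sqrt(14 + 16) + 14*16)) = -sqrt(102 + (sqrt(30) + 224)) = -sqrt(102 + (224 + sqrt(30))) = -sqrt(326 + sqrt(30))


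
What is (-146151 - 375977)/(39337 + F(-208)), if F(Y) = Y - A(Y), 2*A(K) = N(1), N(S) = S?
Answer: -1044256/78257 ≈ -13.344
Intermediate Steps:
A(K) = 1/2 (A(K) = (1/2)*1 = 1/2)
F(Y) = -1/2 + Y (F(Y) = Y - 1*1/2 = Y - 1/2 = -1/2 + Y)
(-146151 - 375977)/(39337 + F(-208)) = (-146151 - 375977)/(39337 + (-1/2 - 208)) = -522128/(39337 - 417/2) = -522128/78257/2 = -522128*2/78257 = -1044256/78257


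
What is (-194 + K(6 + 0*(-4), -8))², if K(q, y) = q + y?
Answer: 38416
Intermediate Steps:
(-194 + K(6 + 0*(-4), -8))² = (-194 + ((6 + 0*(-4)) - 8))² = (-194 + ((6 + 0) - 8))² = (-194 + (6 - 8))² = (-194 - 2)² = (-196)² = 38416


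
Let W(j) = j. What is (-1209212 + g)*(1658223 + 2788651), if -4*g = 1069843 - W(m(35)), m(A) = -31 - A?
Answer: -13133302063809/2 ≈ -6.5667e+12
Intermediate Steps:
g = -1069909/4 (g = -(1069843 - (-31 - 1*35))/4 = -(1069843 - (-31 - 35))/4 = -(1069843 - 1*(-66))/4 = -(1069843 + 66)/4 = -1/4*1069909 = -1069909/4 ≈ -2.6748e+5)
(-1209212 + g)*(1658223 + 2788651) = (-1209212 - 1069909/4)*(1658223 + 2788651) = -5906757/4*4446874 = -13133302063809/2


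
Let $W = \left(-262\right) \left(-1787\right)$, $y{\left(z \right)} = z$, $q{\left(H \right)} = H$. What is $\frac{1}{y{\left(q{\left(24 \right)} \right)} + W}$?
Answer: $\frac{1}{468218} \approx 2.1358 \cdot 10^{-6}$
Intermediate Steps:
$W = 468194$
$\frac{1}{y{\left(q{\left(24 \right)} \right)} + W} = \frac{1}{24 + 468194} = \frac{1}{468218}$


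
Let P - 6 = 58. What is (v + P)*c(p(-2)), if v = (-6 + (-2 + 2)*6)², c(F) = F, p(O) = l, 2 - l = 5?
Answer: -300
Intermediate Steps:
P = 64 (P = 6 + 58 = 64)
l = -3 (l = 2 - 1*5 = 2 - 5 = -3)
p(O) = -3
v = 36 (v = (-6 + 0*6)² = (-6 + 0)² = (-6)² = 36)
(v + P)*c(p(-2)) = (36 + 64)*(-3) = 100*(-3) = -300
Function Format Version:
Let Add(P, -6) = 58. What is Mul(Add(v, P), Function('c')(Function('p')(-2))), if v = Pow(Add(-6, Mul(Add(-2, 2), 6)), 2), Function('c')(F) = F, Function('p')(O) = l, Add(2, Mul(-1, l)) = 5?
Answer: -300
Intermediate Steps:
P = 64 (P = Add(6, 58) = 64)
l = -3 (l = Add(2, Mul(-1, 5)) = Add(2, -5) = -3)
Function('p')(O) = -3
v = 36 (v = Pow(Add(-6, Mul(0, 6)), 2) = Pow(Add(-6, 0), 2) = Pow(-6, 2) = 36)
Mul(Add(v, P), Function('c')(Function('p')(-2))) = Mul(Add(36, 64), -3) = Mul(100, -3) = -300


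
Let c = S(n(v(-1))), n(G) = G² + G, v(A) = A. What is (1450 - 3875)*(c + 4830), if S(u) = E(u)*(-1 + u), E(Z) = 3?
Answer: -11705475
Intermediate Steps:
n(G) = G + G²
S(u) = -3 + 3*u (S(u) = 3*(-1 + u) = -3 + 3*u)
c = -3 (c = -3 + 3*(-(1 - 1)) = -3 + 3*(-1*0) = -3 + 3*0 = -3 + 0 = -3)
(1450 - 3875)*(c + 4830) = (1450 - 3875)*(-3 + 4830) = -2425*4827 = -11705475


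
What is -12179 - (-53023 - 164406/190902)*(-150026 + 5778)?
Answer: -243355446074859/31817 ≈ -7.6486e+9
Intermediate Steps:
-12179 - (-53023 - 164406/190902)*(-150026 + 5778) = -12179 - (-53023 - 164406*1/190902)*(-144248) = -12179 - (-53023 - 27401/31817)*(-144248) = -12179 - (-1687060192)*(-144248)/31817 = -12179 - 1*243355058575616/31817 = -12179 - 243355058575616/31817 = -243355446074859/31817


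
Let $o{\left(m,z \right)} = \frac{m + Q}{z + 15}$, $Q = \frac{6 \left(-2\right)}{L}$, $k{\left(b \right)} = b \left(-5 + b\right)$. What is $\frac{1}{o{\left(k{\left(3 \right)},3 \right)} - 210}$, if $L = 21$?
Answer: $- \frac{63}{13253} \approx -0.0047536$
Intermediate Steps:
$Q = - \frac{4}{7}$ ($Q = \frac{6 \left(-2\right)}{21} = \left(-12\right) \frac{1}{21} = - \frac{4}{7} \approx -0.57143$)
$o{\left(m,z \right)} = \frac{- \frac{4}{7} + m}{15 + z}$ ($o{\left(m,z \right)} = \frac{m - \frac{4}{7}}{z + 15} = \frac{- \frac{4}{7} + m}{15 + z}$)
$\frac{1}{o{\left(k{\left(3 \right)},3 \right)} - 210} = \frac{1}{\frac{- \frac{4}{7} + 3 \left(-5 + 3\right)}{15 + 3} - 210} = \frac{1}{\frac{- \frac{4}{7} + 3 \left(-2\right)}{18} - 210} = \frac{1}{\frac{- \frac{4}{7} - 6}{18} - 210} = \frac{1}{\frac{1}{18} \left(- \frac{46}{7}\right) - 210} = \frac{1}{- \frac{23}{63} - 210} = \frac{1}{- \frac{13253}{63}} = - \frac{63}{13253}$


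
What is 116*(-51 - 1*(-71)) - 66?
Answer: 2254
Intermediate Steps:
116*(-51 - 1*(-71)) - 66 = 116*(-51 + 71) - 66 = 116*20 - 66 = 2320 - 66 = 2254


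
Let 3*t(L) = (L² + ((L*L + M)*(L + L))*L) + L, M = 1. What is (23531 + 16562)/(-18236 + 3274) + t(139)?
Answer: 3723843184243/14962 ≈ 2.4889e+8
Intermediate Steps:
t(L) = L/3 + L²/3 + 2*L²*(1 + L²)/3 (t(L) = ((L² + ((L*L + 1)*(L + L))*L) + L)/3 = ((L² + ((L² + 1)*(2*L))*L) + L)/3 = ((L² + ((1 + L²)*(2*L))*L) + L)/3 = ((L² + (2*L*(1 + L²))*L) + L)/3 = ((L² + 2*L²*(1 + L²)) + L)/3 = (L + L² + 2*L²*(1 + L²))/3 = L/3 + L²/3 + 2*L²*(1 + L²)/3)
(23531 + 16562)/(-18236 + 3274) + t(139) = (23531 + 16562)/(-18236 + 3274) + (⅓)*139*(1 + 2*139³ + 3*139) = 40093/(-14962) + (⅓)*139*(1 + 2*2685619 + 417) = 40093*(-1/14962) + (⅓)*139*(1 + 5371238 + 417) = -40093/14962 + (⅓)*139*5371656 = -40093/14962 + 248886728 = 3723843184243/14962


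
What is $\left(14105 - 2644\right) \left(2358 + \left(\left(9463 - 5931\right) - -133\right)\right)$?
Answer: $69029603$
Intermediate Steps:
$\left(14105 - 2644\right) \left(2358 + \left(\left(9463 - 5931\right) - -133\right)\right) = 11461 \left(2358 + \left(3532 + 133\right)\right) = 11461 \left(2358 + 3665\right) = 11461 \cdot 6023 = 69029603$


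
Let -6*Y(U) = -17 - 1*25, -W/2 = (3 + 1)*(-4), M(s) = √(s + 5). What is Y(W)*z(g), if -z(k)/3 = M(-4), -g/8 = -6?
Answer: -21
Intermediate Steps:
g = 48 (g = -8*(-6) = 48)
M(s) = √(5 + s)
z(k) = -3 (z(k) = -3*√(5 - 4) = -3*√1 = -3*1 = -3)
W = 32 (W = -2*(3 + 1)*(-4) = -8*(-4) = -2*(-16) = 32)
Y(U) = 7 (Y(U) = -(-17 - 1*25)/6 = -(-17 - 25)/6 = -⅙*(-42) = 7)
Y(W)*z(g) = 7*(-3) = -21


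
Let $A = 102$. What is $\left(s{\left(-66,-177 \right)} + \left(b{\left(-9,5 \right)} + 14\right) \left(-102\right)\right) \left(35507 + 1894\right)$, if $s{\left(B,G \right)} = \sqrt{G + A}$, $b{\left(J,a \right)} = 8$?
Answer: $-83927844 + 187005 i \sqrt{3} \approx -8.3928 \cdot 10^{7} + 3.239 \cdot 10^{5} i$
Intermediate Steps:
$s{\left(B,G \right)} = \sqrt{102 + G}$ ($s{\left(B,G \right)} = \sqrt{G + 102} = \sqrt{102 + G}$)
$\left(s{\left(-66,-177 \right)} + \left(b{\left(-9,5 \right)} + 14\right) \left(-102\right)\right) \left(35507 + 1894\right) = \left(\sqrt{102 - 177} + \left(8 + 14\right) \left(-102\right)\right) \left(35507 + 1894\right) = \left(\sqrt{-75} + 22 \left(-102\right)\right) 37401 = \left(5 i \sqrt{3} - 2244\right) 37401 = \left(-2244 + 5 i \sqrt{3}\right) 37401 = -83927844 + 187005 i \sqrt{3}$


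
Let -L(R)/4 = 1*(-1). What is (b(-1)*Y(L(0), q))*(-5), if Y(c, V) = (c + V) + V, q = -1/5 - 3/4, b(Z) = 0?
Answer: 0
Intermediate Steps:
L(R) = 4 (L(R) = -4*(-1) = 4)
q = -19/20 (q = -1*⅕ - 3*¼ = -⅕ - ¾ = -19/20 ≈ -0.95000)
Y(c, V) = c + 2*V (Y(c, V) = (V + c) + V = c + 2*V)
(b(-1)*Y(L(0), q))*(-5) = (0*(4 + 2*(-19/20)))*(-5) = (0*(4 - 19/10))*(-5) = (0*(21/10))*(-5) = 0*(-5) = 0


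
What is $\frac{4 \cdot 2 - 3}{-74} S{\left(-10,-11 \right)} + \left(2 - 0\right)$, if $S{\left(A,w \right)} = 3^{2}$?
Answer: $\frac{103}{74} \approx 1.3919$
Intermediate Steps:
$S{\left(A,w \right)} = 9$
$\frac{4 \cdot 2 - 3}{-74} S{\left(-10,-11 \right)} + \left(2 - 0\right) = \frac{4 \cdot 2 - 3}{-74} \cdot 9 + \left(2 - 0\right) = \left(8 - 3\right) \left(- \frac{1}{74}\right) 9 + \left(2 + 0\right) = 5 \left(- \frac{1}{74}\right) 9 + 2 = \left(- \frac{5}{74}\right) 9 + 2 = - \frac{45}{74} + 2 = \frac{103}{74}$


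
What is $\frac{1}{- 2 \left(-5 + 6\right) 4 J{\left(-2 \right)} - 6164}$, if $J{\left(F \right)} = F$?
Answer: $- \frac{1}{6148} \approx -0.00016265$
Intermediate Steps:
$\frac{1}{- 2 \left(-5 + 6\right) 4 J{\left(-2 \right)} - 6164} = \frac{1}{- 2 \left(-5 + 6\right) 4 \left(-2\right) - 6164} = \frac{1}{\left(-2\right) 1 \cdot 4 \left(-2\right) - 6164} = \frac{1}{\left(-2\right) 4 \left(-2\right) - 6164} = \frac{1}{\left(-8\right) \left(-2\right) - 6164} = \frac{1}{16 - 6164} = \frac{1}{-6148} = - \frac{1}{6148}$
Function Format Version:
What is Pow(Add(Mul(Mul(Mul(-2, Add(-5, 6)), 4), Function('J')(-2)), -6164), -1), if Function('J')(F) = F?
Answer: Rational(-1, 6148) ≈ -0.00016265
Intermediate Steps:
Pow(Add(Mul(Mul(Mul(-2, Add(-5, 6)), 4), Function('J')(-2)), -6164), -1) = Pow(Add(Mul(Mul(Mul(-2, Add(-5, 6)), 4), -2), -6164), -1) = Pow(Add(Mul(Mul(Mul(-2, 1), 4), -2), -6164), -1) = Pow(Add(Mul(Mul(-2, 4), -2), -6164), -1) = Pow(Add(Mul(-8, -2), -6164), -1) = Pow(Add(16, -6164), -1) = Pow(-6148, -1) = Rational(-1, 6148)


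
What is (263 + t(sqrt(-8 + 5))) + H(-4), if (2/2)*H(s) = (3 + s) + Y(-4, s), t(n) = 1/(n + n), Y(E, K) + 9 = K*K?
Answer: 269 - I*sqrt(3)/6 ≈ 269.0 - 0.28868*I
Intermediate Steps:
Y(E, K) = -9 + K**2 (Y(E, K) = -9 + K*K = -9 + K**2)
t(n) = 1/(2*n)
H(s) = -6 + s + s**2 (H(s) = (3 + s) + (-9 + s**2) = -6 + s + s**2)
(263 + t(sqrt(-8 + 5))) + H(-4) = (263 + 1/(2*(sqrt(-8 + 5)))) + (-6 - 4 + (-4)**2) = (263 + 1/(2*(sqrt(-3)))) + (-6 - 4 + 16) = (263 + 1/(2*((I*sqrt(3))))) + 6 = (263 + (-I*sqrt(3)/3)/2) + 6 = (263 - I*sqrt(3)/6) + 6 = 269 - I*sqrt(3)/6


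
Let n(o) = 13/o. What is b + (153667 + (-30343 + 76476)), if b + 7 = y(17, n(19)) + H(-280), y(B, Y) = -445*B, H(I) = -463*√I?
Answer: 192228 - 926*I*√70 ≈ 1.9223e+5 - 7747.5*I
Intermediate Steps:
b = -7572 - 926*I*√70 (b = -7 + (-445*17 - 926*I*√70) = -7 + (-7565 - 926*I*√70) = -7572 - 926*I*√70 ≈ -7572.0 - 7747.5*I)
b + (153667 + (-30343 + 76476)) = (-7572 - 926*I*√70) + (153667 + (-30343 + 76476)) = (-7572 - 926*I*√70) + (153667 + 46133) = (-7572 - 926*I*√70) + 199800 = 192228 - 926*I*√70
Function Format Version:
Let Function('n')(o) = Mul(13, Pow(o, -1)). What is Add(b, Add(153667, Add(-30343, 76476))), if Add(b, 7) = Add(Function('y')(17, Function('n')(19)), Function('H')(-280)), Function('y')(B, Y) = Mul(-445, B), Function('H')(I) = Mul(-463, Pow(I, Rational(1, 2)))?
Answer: Add(192228, Mul(-926, I, Pow(70, Rational(1, 2)))) ≈ Add(1.9223e+5, Mul(-7747.5, I))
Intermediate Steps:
b = Add(-7572, Mul(-926, I, Pow(70, Rational(1, 2)))) (b = Add(-7, Add(Mul(-445, 17), Mul(-463, Pow(-280, Rational(1, 2))))) = Add(-7, Add(-7565, Mul(-463, Mul(2, I, Pow(70, Rational(1, 2)))))) = Add(-7, Add(-7565, Mul(-926, I, Pow(70, Rational(1, 2))))) = Add(-7572, Mul(-926, I, Pow(70, Rational(1, 2)))) ≈ Add(-7572.0, Mul(-7747.5, I)))
Add(b, Add(153667, Add(-30343, 76476))) = Add(Add(-7572, Mul(-926, I, Pow(70, Rational(1, 2)))), Add(153667, Add(-30343, 76476))) = Add(Add(-7572, Mul(-926, I, Pow(70, Rational(1, 2)))), Add(153667, 46133)) = Add(Add(-7572, Mul(-926, I, Pow(70, Rational(1, 2)))), 199800) = Add(192228, Mul(-926, I, Pow(70, Rational(1, 2))))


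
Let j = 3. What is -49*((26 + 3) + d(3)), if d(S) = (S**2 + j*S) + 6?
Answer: -2597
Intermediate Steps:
d(S) = 6 + S**2 + 3*S (d(S) = (S**2 + 3*S) + 6 = 6 + S**2 + 3*S)
-49*((26 + 3) + d(3)) = -49*((26 + 3) + (6 + 3**2 + 3*3)) = -49*(29 + (6 + 9 + 9)) = -49*(29 + 24) = -49*53 = -2597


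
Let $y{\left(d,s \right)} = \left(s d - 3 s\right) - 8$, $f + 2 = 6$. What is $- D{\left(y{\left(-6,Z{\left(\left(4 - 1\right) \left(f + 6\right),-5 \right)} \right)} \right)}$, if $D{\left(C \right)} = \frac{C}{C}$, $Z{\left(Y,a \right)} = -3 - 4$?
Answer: $-1$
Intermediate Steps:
$f = 4$ ($f = -2 + 6 = 4$)
$Z{\left(Y,a \right)} = -7$ ($Z{\left(Y,a \right)} = -3 - 4 = -7$)
$y{\left(d,s \right)} = -8 - 3 s + d s$ ($y{\left(d,s \right)} = \left(d s - 3 s\right) - 8 = \left(- 3 s + d s\right) - 8 = -8 - 3 s + d s$)
$D{\left(C \right)} = 1$
$- D{\left(y{\left(-6,Z{\left(\left(4 - 1\right) \left(f + 6\right),-5 \right)} \right)} \right)} = \left(-1\right) 1 = -1$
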